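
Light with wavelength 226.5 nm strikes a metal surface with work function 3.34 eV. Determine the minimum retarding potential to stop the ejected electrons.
2.1339 V

The stopping potential V_s satisfies: eV_s = KE_max

First, find KE_max using Einstein's equation:
E_photon = hc/λ = 5.4739 eV
KE_max = E_photon - φ = 5.4739 - 3.34 = 2.1339 eV

Since eV_s = KE_max:
V_s = KE_max/e = 2.1339 V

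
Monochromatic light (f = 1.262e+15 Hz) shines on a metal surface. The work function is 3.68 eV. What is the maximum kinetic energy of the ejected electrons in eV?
1.5392 eV

Using Einstein's photoelectric equation: KE_max = hf - φ

First, calculate the photon energy:
E_photon = hf = (6.626×10⁻³⁴ J·s)(1.262e+15 Hz)
E_photon = 5.2192 eV

Then, the maximum kinetic energy:
KE_max = E_photon - φ = 5.2192 eV - 3.68 eV = 1.5392 eV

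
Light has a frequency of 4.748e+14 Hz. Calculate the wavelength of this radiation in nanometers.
631.41 nm

Using the wave equation: c = fλ

Solving for wavelength:
λ = c/f = (3×10⁸ m/s) / (4.748e+14 Hz)
λ = 631.41 nm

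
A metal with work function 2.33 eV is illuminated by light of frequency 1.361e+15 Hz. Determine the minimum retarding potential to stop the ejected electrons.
3.2986 V

The stopping potential V_s satisfies: eV_s = KE_max

First, find KE_max using Einstein's equation:
E_photon = hf = (6.626×10⁻³⁴ J·s)(1.361e+15 Hz) = 5.6286 eV
KE_max = E_photon - φ = 5.6286 - 2.33 = 3.2986 eV

Since eV_s = KE_max:
V_s = KE_max/e = 3.2986 V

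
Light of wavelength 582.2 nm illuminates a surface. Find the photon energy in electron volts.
2.1296 eV

Using E = hf = hc/λ:

E = hc/λ = (6.626×10⁻³⁴ J·s)(3×10⁸ m/s) / (582.2×10⁻⁹ m)
E = 2.1296 eV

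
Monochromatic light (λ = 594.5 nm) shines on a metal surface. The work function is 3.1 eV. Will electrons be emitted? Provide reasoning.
No

For photoemission, the photon energy must exceed the work function.

Photon energy: E = hc/λ = 2.0855 eV
Work function: φ = 3.1 eV

Since E_photon (2.0855 eV) < φ (3.1 eV), photoemission will NOT occur.
The threshold wavelength is λ₀ = hc/φ = 399.9 nm.
Since 594.5 nm > 399.9 nm, the photons lack sufficient energy.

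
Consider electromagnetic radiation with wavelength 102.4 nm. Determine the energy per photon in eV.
12.1078 eV

Using E = hf = hc/λ:

E = hc/λ = (6.626×10⁻³⁴ J·s)(3×10⁸ m/s) / (102.4×10⁻⁹ m)
E = 12.1078 eV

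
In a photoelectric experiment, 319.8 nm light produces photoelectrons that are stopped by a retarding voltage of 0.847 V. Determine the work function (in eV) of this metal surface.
3.03 eV

The stopping potential gives the maximum kinetic energy: KE_max = eV_s = 0.847 eV

From Einstein's photoelectric equation: KE_max = hc/λ - φ
Rearranging: φ = hc/λ - KE_max

Calculate photon energy:
E_photon = hc/λ = (6.626×10⁻³⁴ J·s)(3×10⁸ m/s) / (319.8×10⁻⁹ m) = 3.8769 eV

Therefore:
φ = 3.8769 - 0.847 = 3.03 eV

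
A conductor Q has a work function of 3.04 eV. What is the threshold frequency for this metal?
7.3507e+14 Hz

The threshold frequency is when the photon energy equals the work function:
hf₀ = φ

Solving for f₀:
f₀ = φ/h = (3.04 eV × 1.602×10⁻¹⁹ J/eV) / (6.626×10⁻³⁴ J·s)
f₀ = 7.3507e+14 Hz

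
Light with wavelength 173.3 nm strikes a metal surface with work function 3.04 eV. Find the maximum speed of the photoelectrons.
1.2030e+06 m/s

First, find the maximum kinetic energy:
E_photon = hc/λ = 7.1543 eV
KE_max = E_photon - φ = 7.1543 - 3.04 = 4.1143 eV

Convert to Joules: KE_max = 4.1143 × 1.602×10⁻¹⁹ J = 6.5919e-19 J

Then use KE = ½mv² to find velocity:
v = √(2·KE/m) = √(2 × 6.5919e-19 J / 9.109e-31 kg)
v = 1.2030e+06 m/s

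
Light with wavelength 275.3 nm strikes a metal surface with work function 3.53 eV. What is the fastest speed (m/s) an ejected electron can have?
5.8522e+05 m/s

First, find the maximum kinetic energy:
E_photon = hc/λ = 4.5036 eV
KE_max = E_photon - φ = 4.5036 - 3.53 = 0.9736 eV

Convert to Joules: KE_max = 0.9736 × 1.602×10⁻¹⁹ J = 1.5599e-19 J

Then use KE = ½mv² to find velocity:
v = √(2·KE/m) = √(2 × 1.5599e-19 J / 9.109e-31 kg)
v = 5.8522e+05 m/s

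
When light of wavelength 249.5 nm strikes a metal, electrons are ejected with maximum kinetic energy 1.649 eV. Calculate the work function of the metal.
3.32 eV

From Einstein's photoelectric equation: KE_max = hf - φ = hc/λ - φ

Rearranging for φ:
φ = hc/λ - KE_max

Calculate photon energy:
E_photon = hc/λ = 4.9693 eV

Therefore:
φ = 4.9693 - 1.649 = 3.32 eV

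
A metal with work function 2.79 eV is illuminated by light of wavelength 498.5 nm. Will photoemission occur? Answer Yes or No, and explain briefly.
No

For photoemission, the photon energy must exceed the work function.

Photon energy: E = hc/λ = 2.4871 eV
Work function: φ = 2.79 eV

Since E_photon (2.4871 eV) < φ (2.79 eV), photoemission will NOT occur.
The threshold wavelength is λ₀ = hc/φ = 444.4 nm.
Since 498.5 nm > 444.4 nm, the photons lack sufficient energy.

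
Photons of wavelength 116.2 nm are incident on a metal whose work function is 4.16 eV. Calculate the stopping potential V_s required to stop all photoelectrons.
6.5099 V

The stopping potential V_s satisfies: eV_s = KE_max

First, find KE_max using Einstein's equation:
E_photon = hc/λ = 10.6699 eV
KE_max = E_photon - φ = 10.6699 - 4.16 = 6.5099 eV

Since eV_s = KE_max:
V_s = KE_max/e = 6.5099 V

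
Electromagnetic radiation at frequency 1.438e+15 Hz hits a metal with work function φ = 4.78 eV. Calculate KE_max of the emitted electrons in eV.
1.1671 eV

Using Einstein's photoelectric equation: KE_max = hf - φ

First, calculate the photon energy:
E_photon = hf = (6.626×10⁻³⁴ J·s)(1.438e+15 Hz)
E_photon = 5.9471 eV

Then, the maximum kinetic energy:
KE_max = E_photon - φ = 5.9471 eV - 4.78 eV = 1.1671 eV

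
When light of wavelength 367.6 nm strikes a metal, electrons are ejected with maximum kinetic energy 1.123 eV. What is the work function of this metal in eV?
2.25 eV

From Einstein's photoelectric equation: KE_max = hf - φ = hc/λ - φ

Rearranging for φ:
φ = hc/λ - KE_max

Calculate photon energy:
E_photon = hc/λ = 3.3728 eV

Therefore:
φ = 3.3728 - 1.123 = 2.25 eV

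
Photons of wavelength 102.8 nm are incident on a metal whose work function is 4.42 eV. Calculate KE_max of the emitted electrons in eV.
7.6407 eV

Using Einstein's photoelectric equation: KE_max = hf - φ = hc/λ - φ

First, calculate the photon energy:
E_photon = hc/λ = (6.626×10⁻³⁴ J·s)(3×10⁸ m/s) / (102.8×10⁻⁹ m)
E_photon = 12.0607 eV

Then, the maximum kinetic energy:
KE_max = E_photon - φ = 12.0607 eV - 4.42 eV = 7.6407 eV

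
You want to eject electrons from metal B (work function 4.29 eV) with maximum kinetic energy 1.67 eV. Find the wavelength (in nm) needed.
208.03 nm

From Einstein's equation: KE_max = hc/λ - φ

Rearranging for λ:
hc/λ = KE_max + φ
λ = hc/(KE_max + φ)

Required photon energy:
E_photon = KE_max + φ = 1.67 + 4.29 = 5.96 eV

Required wavelength:
λ = hc/E_photon = (6.626×10⁻³⁴)(3×10⁸) / (5.96 × 1.602×10⁻¹⁹)
λ = 208.03 nm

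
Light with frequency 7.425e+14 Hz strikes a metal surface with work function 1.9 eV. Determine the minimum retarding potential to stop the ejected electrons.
1.1707 V

The stopping potential V_s satisfies: eV_s = KE_max

First, find KE_max using Einstein's equation:
E_photon = hf = (6.626×10⁻³⁴ J·s)(7.425e+14 Hz) = 3.0707 eV
KE_max = E_photon - φ = 3.0707 - 1.9 = 1.1707 eV

Since eV_s = KE_max:
V_s = KE_max/e = 1.1707 V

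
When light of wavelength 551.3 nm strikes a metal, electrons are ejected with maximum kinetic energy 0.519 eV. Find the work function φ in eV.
1.73 eV

From Einstein's photoelectric equation: KE_max = hf - φ = hc/λ - φ

Rearranging for φ:
φ = hc/λ - KE_max

Calculate photon energy:
E_photon = hc/λ = 2.2489 eV

Therefore:
φ = 2.2489 - 0.519 = 1.73 eV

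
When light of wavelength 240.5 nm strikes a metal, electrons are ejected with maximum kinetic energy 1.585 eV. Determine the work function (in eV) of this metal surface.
3.57 eV

From Einstein's photoelectric equation: KE_max = hf - φ = hc/λ - φ

Rearranging for φ:
φ = hc/λ - KE_max

Calculate photon energy:
E_photon = hc/λ = 5.1553 eV

Therefore:
φ = 5.1553 - 1.585 = 3.57 eV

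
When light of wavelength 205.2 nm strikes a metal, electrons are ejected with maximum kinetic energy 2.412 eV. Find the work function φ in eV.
3.63 eV

From Einstein's photoelectric equation: KE_max = hf - φ = hc/λ - φ

Rearranging for φ:
φ = hc/λ - KE_max

Calculate photon energy:
E_photon = hc/λ = 6.0421 eV

Therefore:
φ = 6.0421 - 2.412 = 3.63 eV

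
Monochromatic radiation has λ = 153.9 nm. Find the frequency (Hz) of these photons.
1.9480e+15 Hz

Using the wave equation: c = fλ

Solving for frequency:
f = c/λ = (3×10⁸ m/s) / (153.9×10⁻⁹ m)
f = 1.9480e+15 Hz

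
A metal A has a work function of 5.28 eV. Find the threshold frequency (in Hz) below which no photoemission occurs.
1.2767e+15 Hz

The threshold frequency is when the photon energy equals the work function:
hf₀ = φ

Solving for f₀:
f₀ = φ/h = (5.28 eV × 1.602×10⁻¹⁹ J/eV) / (6.626×10⁻³⁴ J·s)
f₀ = 1.2767e+15 Hz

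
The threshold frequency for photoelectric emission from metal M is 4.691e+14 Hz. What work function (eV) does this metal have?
1.94 eV

At the threshold frequency, photon energy equals work function:
φ = hf₀

Calculating:
φ = (6.626×10⁻³⁴ J·s)(4.691e+14 Hz)
φ = 1.94 eV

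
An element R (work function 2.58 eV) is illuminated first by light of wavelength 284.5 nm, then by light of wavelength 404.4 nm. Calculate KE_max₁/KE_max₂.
3.6593

Using Einstein's equation: KE_max = hc/λ - φ

For λ₁ = 284.5 nm:
E₁ = hc/λ₁ = 4.3580 eV
KE₁ = E₁ - φ = 4.3580 - 2.58 = 1.7780 eV

For λ₂ = 404.4 nm:
E₂ = hc/λ₂ = 3.0659 eV
KE₂ = E₂ - φ = 3.0659 - 2.58 = 0.4859 eV

Ratio: KE₁/KE₂ = 1.7780/0.4859 = 3.6593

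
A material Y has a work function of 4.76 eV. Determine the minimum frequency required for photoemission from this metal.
1.1510e+15 Hz

The threshold frequency is when the photon energy equals the work function:
hf₀ = φ

Solving for f₀:
f₀ = φ/h = (4.76 eV × 1.602×10⁻¹⁹ J/eV) / (6.626×10⁻³⁴ J·s)
f₀ = 1.1510e+15 Hz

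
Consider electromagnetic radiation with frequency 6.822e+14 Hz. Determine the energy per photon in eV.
2.8214 eV

Using E = hf:

E = hf = (6.626×10⁻³⁴ J·s)(6.822e+14 Hz)
E = 2.8214 eV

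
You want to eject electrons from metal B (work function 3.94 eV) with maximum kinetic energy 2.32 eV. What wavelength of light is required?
198.06 nm

From Einstein's equation: KE_max = hc/λ - φ

Rearranging for λ:
hc/λ = KE_max + φ
λ = hc/(KE_max + φ)

Required photon energy:
E_photon = KE_max + φ = 2.32 + 3.94 = 6.26 eV

Required wavelength:
λ = hc/E_photon = (6.626×10⁻³⁴)(3×10⁸) / (6.26 × 1.602×10⁻¹⁹)
λ = 198.06 nm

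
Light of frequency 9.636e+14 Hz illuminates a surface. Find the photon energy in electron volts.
3.9851 eV

Using E = hf:

E = hf = (6.626×10⁻³⁴ J·s)(9.636e+14 Hz)
E = 3.9851 eV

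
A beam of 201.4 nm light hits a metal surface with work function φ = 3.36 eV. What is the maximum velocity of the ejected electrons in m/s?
9.9175e+05 m/s

First, find the maximum kinetic energy:
E_photon = hc/λ = 6.1561 eV
KE_max = E_photon - φ = 6.1561 - 3.36 = 2.7961 eV

Convert to Joules: KE_max = 2.7961 × 1.602×10⁻¹⁹ J = 4.4799e-19 J

Then use KE = ½mv² to find velocity:
v = √(2·KE/m) = √(2 × 4.4799e-19 J / 9.109e-31 kg)
v = 9.9175e+05 m/s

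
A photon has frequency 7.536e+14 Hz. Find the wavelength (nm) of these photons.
397.81 nm

Using the wave equation: c = fλ

Solving for wavelength:
λ = c/f = (3×10⁸ m/s) / (7.536e+14 Hz)
λ = 397.81 nm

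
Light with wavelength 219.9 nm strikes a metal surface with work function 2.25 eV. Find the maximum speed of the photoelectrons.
1.0917e+06 m/s

First, find the maximum kinetic energy:
E_photon = hc/λ = 5.6382 eV
KE_max = E_photon - φ = 5.6382 - 2.25 = 3.3882 eV

Convert to Joules: KE_max = 3.3882 × 1.602×10⁻¹⁹ J = 5.4285e-19 J

Then use KE = ½mv² to find velocity:
v = √(2·KE/m) = √(2 × 5.4285e-19 J / 9.109e-31 kg)
v = 1.0917e+06 m/s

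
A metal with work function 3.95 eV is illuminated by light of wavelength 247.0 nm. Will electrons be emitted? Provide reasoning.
Yes

For photoemission, the photon energy must exceed the work function.

Photon energy: E = hc/λ = 5.0196 eV
Work function: φ = 3.95 eV

Since E_photon (5.0196 eV) > φ (3.95 eV), photoemission WILL occur.
The threshold wavelength is λ₀ = hc/φ = 313.9 nm.
Since 247.0 nm < 313.9 nm, the light has sufficient energy.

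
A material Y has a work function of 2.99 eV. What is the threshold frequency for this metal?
7.2298e+14 Hz

The threshold frequency is when the photon energy equals the work function:
hf₀ = φ

Solving for f₀:
f₀ = φ/h = (2.99 eV × 1.602×10⁻¹⁹ J/eV) / (6.626×10⁻³⁴ J·s)
f₀ = 7.2298e+14 Hz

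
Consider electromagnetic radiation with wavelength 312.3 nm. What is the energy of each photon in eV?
3.9700 eV

Using E = hf = hc/λ:

E = hc/λ = (6.626×10⁻³⁴ J·s)(3×10⁸ m/s) / (312.3×10⁻⁹ m)
E = 3.9700 eV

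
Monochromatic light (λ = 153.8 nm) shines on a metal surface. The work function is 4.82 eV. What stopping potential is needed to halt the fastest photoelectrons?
3.2414 V

The stopping potential V_s satisfies: eV_s = KE_max

First, find KE_max using Einstein's equation:
E_photon = hc/λ = 8.0614 eV
KE_max = E_photon - φ = 8.0614 - 4.82 = 3.2414 eV

Since eV_s = KE_max:
V_s = KE_max/e = 3.2414 V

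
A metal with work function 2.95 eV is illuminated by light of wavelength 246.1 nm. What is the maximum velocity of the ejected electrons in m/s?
8.5701e+05 m/s

First, find the maximum kinetic energy:
E_photon = hc/λ = 5.0380 eV
KE_max = E_photon - φ = 5.0380 - 2.95 = 2.0880 eV

Convert to Joules: KE_max = 2.0880 × 1.602×10⁻¹⁹ J = 3.3453e-19 J

Then use KE = ½mv² to find velocity:
v = √(2·KE/m) = √(2 × 3.3453e-19 J / 9.109e-31 kg)
v = 8.5701e+05 m/s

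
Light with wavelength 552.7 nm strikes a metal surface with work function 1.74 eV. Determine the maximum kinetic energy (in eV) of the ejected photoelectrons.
0.5032 eV

Using Einstein's photoelectric equation: KE_max = hf - φ = hc/λ - φ

First, calculate the photon energy:
E_photon = hc/λ = (6.626×10⁻³⁴ J·s)(3×10⁸ m/s) / (552.7×10⁻⁹ m)
E_photon = 2.2432 eV

Then, the maximum kinetic energy:
KE_max = E_photon - φ = 2.2432 eV - 1.74 eV = 0.5032 eV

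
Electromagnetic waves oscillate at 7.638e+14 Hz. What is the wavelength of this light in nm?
392.50 nm

Using the wave equation: c = fλ

Solving for wavelength:
λ = c/f = (3×10⁸ m/s) / (7.638e+14 Hz)
λ = 392.50 nm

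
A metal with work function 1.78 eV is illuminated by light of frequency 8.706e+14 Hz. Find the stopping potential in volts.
1.8205 V

The stopping potential V_s satisfies: eV_s = KE_max

First, find KE_max using Einstein's equation:
E_photon = hf = (6.626×10⁻³⁴ J·s)(8.706e+14 Hz) = 3.6005 eV
KE_max = E_photon - φ = 3.6005 - 1.78 = 1.8205 eV

Since eV_s = KE_max:
V_s = KE_max/e = 1.8205 V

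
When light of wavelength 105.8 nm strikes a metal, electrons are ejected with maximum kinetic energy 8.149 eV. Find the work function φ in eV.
3.57 eV

From Einstein's photoelectric equation: KE_max = hf - φ = hc/λ - φ

Rearranging for φ:
φ = hc/λ - KE_max

Calculate photon energy:
E_photon = hc/λ = 11.7187 eV

Therefore:
φ = 11.7187 - 8.149 = 3.57 eV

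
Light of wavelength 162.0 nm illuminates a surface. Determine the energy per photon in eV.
7.6533 eV

Using E = hf = hc/λ:

E = hc/λ = (6.626×10⁻³⁴ J·s)(3×10⁸ m/s) / (162.0×10⁻⁹ m)
E = 7.6533 eV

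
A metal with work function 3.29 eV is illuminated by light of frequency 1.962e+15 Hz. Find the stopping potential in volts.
4.8242 V

The stopping potential V_s satisfies: eV_s = KE_max

First, find KE_max using Einstein's equation:
E_photon = hf = (6.626×10⁻³⁴ J·s)(1.962e+15 Hz) = 8.1142 eV
KE_max = E_photon - φ = 8.1142 - 3.29 = 4.8242 eV

Since eV_s = KE_max:
V_s = KE_max/e = 4.8242 V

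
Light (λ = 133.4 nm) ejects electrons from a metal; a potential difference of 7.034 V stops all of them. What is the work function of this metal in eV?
2.26 eV

The stopping potential gives the maximum kinetic energy: KE_max = eV_s = 7.034 eV

From Einstein's photoelectric equation: KE_max = hc/λ - φ
Rearranging: φ = hc/λ - KE_max

Calculate photon energy:
E_photon = hc/λ = (6.626×10⁻³⁴ J·s)(3×10⁸ m/s) / (133.4×10⁻⁹ m) = 9.2942 eV

Therefore:
φ = 9.2942 - 7.034 = 2.26 eV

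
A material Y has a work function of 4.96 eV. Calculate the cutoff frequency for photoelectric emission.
1.1993e+15 Hz

The threshold frequency is when the photon energy equals the work function:
hf₀ = φ

Solving for f₀:
f₀ = φ/h = (4.96 eV × 1.602×10⁻¹⁹ J/eV) / (6.626×10⁻³⁴ J·s)
f₀ = 1.1993e+15 Hz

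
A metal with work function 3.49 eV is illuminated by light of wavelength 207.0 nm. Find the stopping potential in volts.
2.4996 V

The stopping potential V_s satisfies: eV_s = KE_max

First, find KE_max using Einstein's equation:
E_photon = hc/λ = 5.9896 eV
KE_max = E_photon - φ = 5.9896 - 3.49 = 2.4996 eV

Since eV_s = KE_max:
V_s = KE_max/e = 2.4996 V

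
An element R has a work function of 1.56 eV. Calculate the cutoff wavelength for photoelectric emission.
794.77 nm

The threshold wavelength is when the photon energy equals the work function:
hc/λ₀ = φ

Solving for λ₀:
λ₀ = hc/φ = (6.626×10⁻³⁴ J·s)(3×10⁸ m/s) / (1.56 eV × 1.602×10⁻¹⁹ J/eV)
λ₀ = 794.77 nm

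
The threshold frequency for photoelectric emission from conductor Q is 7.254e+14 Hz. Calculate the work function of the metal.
3.00 eV

At the threshold frequency, photon energy equals work function:
φ = hf₀

Calculating:
φ = (6.626×10⁻³⁴ J·s)(7.254e+14 Hz)
φ = 3.00 eV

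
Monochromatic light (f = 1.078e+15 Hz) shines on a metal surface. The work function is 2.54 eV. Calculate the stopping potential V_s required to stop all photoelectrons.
1.9182 V

The stopping potential V_s satisfies: eV_s = KE_max

First, find KE_max using Einstein's equation:
E_photon = hf = (6.626×10⁻³⁴ J·s)(1.078e+15 Hz) = 4.4582 eV
KE_max = E_photon - φ = 4.4582 - 2.54 = 1.9182 eV

Since eV_s = KE_max:
V_s = KE_max/e = 1.9182 V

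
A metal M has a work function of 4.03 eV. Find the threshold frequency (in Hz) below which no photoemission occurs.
9.7445e+14 Hz

The threshold frequency is when the photon energy equals the work function:
hf₀ = φ

Solving for f₀:
f₀ = φ/h = (4.03 eV × 1.602×10⁻¹⁹ J/eV) / (6.626×10⁻³⁴ J·s)
f₀ = 9.7445e+14 Hz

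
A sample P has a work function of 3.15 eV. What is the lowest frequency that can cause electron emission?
7.6167e+14 Hz

The threshold frequency is when the photon energy equals the work function:
hf₀ = φ

Solving for f₀:
f₀ = φ/h = (3.15 eV × 1.602×10⁻¹⁹ J/eV) / (6.626×10⁻³⁴ J·s)
f₀ = 7.6167e+14 Hz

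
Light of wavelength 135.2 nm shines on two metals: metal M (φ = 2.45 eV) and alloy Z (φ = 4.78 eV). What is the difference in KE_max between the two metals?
2.3300 eV

Using KE_max = hc/λ - φ for each metal:

Photon energy: E = hc/λ = 9.1704 eV

For metal M (φ₁ = 2.45 eV):
KE₁ = E - φ₁ = 9.1704 - 2.45 = 6.7204 eV

For alloy Z (φ₂ = 4.78 eV):
KE₂ = E - φ₂ = 9.1704 - 4.78 = 4.3904 eV

Difference:
ΔKE = KE₁ - KE₂ = 6.7204 - 4.3904 = 2.3300 eV

Note: The difference equals the difference in work functions: 4.78 - 2.45 = 2.33 eV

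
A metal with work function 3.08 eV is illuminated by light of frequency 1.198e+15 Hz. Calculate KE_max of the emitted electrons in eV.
1.8745 eV

Using Einstein's photoelectric equation: KE_max = hf - φ

First, calculate the photon energy:
E_photon = hf = (6.626×10⁻³⁴ J·s)(1.198e+15 Hz)
E_photon = 4.9545 eV

Then, the maximum kinetic energy:
KE_max = E_photon - φ = 4.9545 eV - 3.08 eV = 1.8745 eV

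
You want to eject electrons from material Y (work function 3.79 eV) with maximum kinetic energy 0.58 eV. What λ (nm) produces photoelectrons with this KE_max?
283.72 nm

From Einstein's equation: KE_max = hc/λ - φ

Rearranging for λ:
hc/λ = KE_max + φ
λ = hc/(KE_max + φ)

Required photon energy:
E_photon = KE_max + φ = 0.58 + 3.79 = 4.37 eV

Required wavelength:
λ = hc/E_photon = (6.626×10⁻³⁴)(3×10⁸) / (4.37 × 1.602×10⁻¹⁹)
λ = 283.72 nm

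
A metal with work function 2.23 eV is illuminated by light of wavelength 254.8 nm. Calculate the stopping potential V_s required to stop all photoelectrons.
2.6359 V

The stopping potential V_s satisfies: eV_s = KE_max

First, find KE_max using Einstein's equation:
E_photon = hc/λ = 4.8659 eV
KE_max = E_photon - φ = 4.8659 - 2.23 = 2.6359 eV

Since eV_s = KE_max:
V_s = KE_max/e = 2.6359 V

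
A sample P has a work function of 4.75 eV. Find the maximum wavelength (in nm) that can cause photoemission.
261.02 nm

The threshold wavelength is when the photon energy equals the work function:
hc/λ₀ = φ

Solving for λ₀:
λ₀ = hc/φ = (6.626×10⁻³⁴ J·s)(3×10⁸ m/s) / (4.75 eV × 1.602×10⁻¹⁹ J/eV)
λ₀ = 261.02 nm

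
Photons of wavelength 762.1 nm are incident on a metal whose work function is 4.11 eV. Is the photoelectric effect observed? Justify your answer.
No

For photoemission, the photon energy must exceed the work function.

Photon energy: E = hc/λ = 1.6269 eV
Work function: φ = 4.11 eV

Since E_photon (1.6269 eV) < φ (4.11 eV), photoemission will NOT occur.
The threshold wavelength is λ₀ = hc/φ = 301.7 nm.
Since 762.1 nm > 301.7 nm, the photons lack sufficient energy.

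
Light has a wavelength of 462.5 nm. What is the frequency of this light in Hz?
6.4820e+14 Hz

Using the wave equation: c = fλ

Solving for frequency:
f = c/λ = (3×10⁸ m/s) / (462.5×10⁻⁹ m)
f = 6.4820e+14 Hz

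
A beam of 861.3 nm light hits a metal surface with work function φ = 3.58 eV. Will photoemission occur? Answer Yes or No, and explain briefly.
No

For photoemission, the photon energy must exceed the work function.

Photon energy: E = hc/λ = 1.4395 eV
Work function: φ = 3.58 eV

Since E_photon (1.4395 eV) < φ (3.58 eV), photoemission will NOT occur.
The threshold wavelength is λ₀ = hc/φ = 346.3 nm.
Since 861.3 nm > 346.3 nm, the photons lack sufficient energy.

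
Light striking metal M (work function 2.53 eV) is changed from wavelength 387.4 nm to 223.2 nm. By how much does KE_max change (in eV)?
2.3544 eV

Using Einstein's equation: KE_max = hc/λ - φ

For λ₁ = 387.4 nm:
KE₁ = hc/λ₁ - φ = 3.2004 - 2.53 = 0.6704 eV

For λ₂ = 223.2 nm:
KE₂ = hc/λ₂ - φ = 5.5548 - 2.53 = 3.0248 eV

Change in KE:
ΔKE = KE₂ - KE₁ = 3.0248 - 0.6704 = 2.3544 eV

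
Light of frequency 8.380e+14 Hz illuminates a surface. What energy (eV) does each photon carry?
3.4657 eV

Using E = hf:

E = hf = (6.626×10⁻³⁴ J·s)(8.380e+14 Hz)
E = 3.4657 eV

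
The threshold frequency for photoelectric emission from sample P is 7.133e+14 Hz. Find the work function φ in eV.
2.95 eV

At the threshold frequency, photon energy equals work function:
φ = hf₀

Calculating:
φ = (6.626×10⁻³⁴ J·s)(7.133e+14 Hz)
φ = 2.95 eV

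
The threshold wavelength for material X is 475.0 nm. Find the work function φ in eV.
2.61 eV

At the threshold wavelength, photon energy equals work function:
φ = hc/λ₀

Calculating:
φ = (6.626×10⁻³⁴ J·s)(3×10⁸ m/s) / (475.0×10⁻⁹ m)
φ = 2.61 eV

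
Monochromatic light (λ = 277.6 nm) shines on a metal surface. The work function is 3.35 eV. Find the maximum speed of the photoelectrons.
6.2663e+05 m/s

First, find the maximum kinetic energy:
E_photon = hc/λ = 4.4663 eV
KE_max = E_photon - φ = 4.4663 - 3.35 = 1.1163 eV

Convert to Joules: KE_max = 1.1163 × 1.602×10⁻¹⁹ J = 1.7885e-19 J

Then use KE = ½mv² to find velocity:
v = √(2·KE/m) = √(2 × 1.7885e-19 J / 9.109e-31 kg)
v = 6.2663e+05 m/s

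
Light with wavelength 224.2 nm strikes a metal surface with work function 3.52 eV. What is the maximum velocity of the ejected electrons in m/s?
8.4087e+05 m/s

First, find the maximum kinetic energy:
E_photon = hc/λ = 5.5301 eV
KE_max = E_photon - φ = 5.5301 - 3.52 = 2.0101 eV

Convert to Joules: KE_max = 2.0101 × 1.602×10⁻¹⁹ J = 3.2205e-19 J

Then use KE = ½mv² to find velocity:
v = √(2·KE/m) = √(2 × 3.2205e-19 J / 9.109e-31 kg)
v = 8.4087e+05 m/s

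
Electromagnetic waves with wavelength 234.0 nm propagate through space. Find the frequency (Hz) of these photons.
1.2812e+15 Hz

Using the wave equation: c = fλ

Solving for frequency:
f = c/λ = (3×10⁸ m/s) / (234.0×10⁻⁹ m)
f = 1.2812e+15 Hz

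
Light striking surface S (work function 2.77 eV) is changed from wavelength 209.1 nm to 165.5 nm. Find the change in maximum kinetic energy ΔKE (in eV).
1.5621 eV

Using Einstein's equation: KE_max = hc/λ - φ

For λ₁ = 209.1 nm:
KE₁ = hc/λ₁ - φ = 5.9294 - 2.77 = 3.1594 eV

For λ₂ = 165.5 nm:
KE₂ = hc/λ₂ - φ = 7.4915 - 2.77 = 4.7215 eV

Change in KE:
ΔKE = KE₂ - KE₁ = 4.7215 - 3.1594 = 1.5621 eV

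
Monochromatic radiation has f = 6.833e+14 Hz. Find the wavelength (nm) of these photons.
438.74 nm

Using the wave equation: c = fλ

Solving for wavelength:
λ = c/f = (3×10⁸ m/s) / (6.833e+14 Hz)
λ = 438.74 nm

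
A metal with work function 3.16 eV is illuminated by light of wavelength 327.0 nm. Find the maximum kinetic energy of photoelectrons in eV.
0.6316 eV

Using Einstein's photoelectric equation: KE_max = hf - φ = hc/λ - φ

First, calculate the photon energy:
E_photon = hc/λ = (6.626×10⁻³⁴ J·s)(3×10⁸ m/s) / (327.0×10⁻⁹ m)
E_photon = 3.7916 eV

Then, the maximum kinetic energy:
KE_max = E_photon - φ = 3.7916 eV - 3.16 eV = 0.6316 eV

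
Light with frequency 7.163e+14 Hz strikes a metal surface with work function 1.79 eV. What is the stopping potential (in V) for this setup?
1.1724 V

The stopping potential V_s satisfies: eV_s = KE_max

First, find KE_max using Einstein's equation:
E_photon = hf = (6.626×10⁻³⁴ J·s)(7.163e+14 Hz) = 2.9624 eV
KE_max = E_photon - φ = 2.9624 - 1.79 = 1.1724 eV

Since eV_s = KE_max:
V_s = KE_max/e = 1.1724 V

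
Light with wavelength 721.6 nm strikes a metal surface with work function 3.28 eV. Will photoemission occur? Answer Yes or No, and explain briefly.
No

For photoemission, the photon energy must exceed the work function.

Photon energy: E = hc/λ = 1.7182 eV
Work function: φ = 3.28 eV

Since E_photon (1.7182 eV) < φ (3.28 eV), photoemission will NOT occur.
The threshold wavelength is λ₀ = hc/φ = 378.0 nm.
Since 721.6 nm > 378.0 nm, the photons lack sufficient energy.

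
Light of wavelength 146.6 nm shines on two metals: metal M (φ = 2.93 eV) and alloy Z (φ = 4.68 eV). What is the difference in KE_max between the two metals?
1.7500 eV

Using KE_max = hc/λ - φ for each metal:

Photon energy: E = hc/λ = 8.4573 eV

For metal M (φ₁ = 2.93 eV):
KE₁ = E - φ₁ = 8.4573 - 2.93 = 5.5273 eV

For alloy Z (φ₂ = 4.68 eV):
KE₂ = E - φ₂ = 8.4573 - 4.68 = 3.7773 eV

Difference:
ΔKE = KE₁ - KE₂ = 5.5273 - 3.7773 = 1.7500 eV

Note: The difference equals the difference in work functions: 4.68 - 2.93 = 1.75 eV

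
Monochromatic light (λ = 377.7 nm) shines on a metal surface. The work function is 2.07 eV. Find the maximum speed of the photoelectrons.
6.5311e+05 m/s

First, find the maximum kinetic energy:
E_photon = hc/λ = 3.2826 eV
KE_max = E_photon - φ = 3.2826 - 2.07 = 1.2126 eV

Convert to Joules: KE_max = 1.2126 × 1.602×10⁻¹⁹ J = 1.9428e-19 J

Then use KE = ½mv² to find velocity:
v = √(2·KE/m) = √(2 × 1.9428e-19 J / 9.109e-31 kg)
v = 6.5311e+05 m/s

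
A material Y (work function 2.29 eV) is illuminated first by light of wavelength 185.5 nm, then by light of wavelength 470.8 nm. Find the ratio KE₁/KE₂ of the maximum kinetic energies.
12.7920

Using Einstein's equation: KE_max = hc/λ - φ

For λ₁ = 185.5 nm:
E₁ = hc/λ₁ = 6.6838 eV
KE₁ = E₁ - φ = 6.6838 - 2.29 = 4.3938 eV

For λ₂ = 470.8 nm:
E₂ = hc/λ₂ = 2.6335 eV
KE₂ = E₂ - φ = 2.6335 - 2.29 = 0.3435 eV

Ratio: KE₁/KE₂ = 4.3938/0.3435 = 12.7920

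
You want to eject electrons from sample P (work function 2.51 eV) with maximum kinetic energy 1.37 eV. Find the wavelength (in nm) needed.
319.55 nm

From Einstein's equation: KE_max = hc/λ - φ

Rearranging for λ:
hc/λ = KE_max + φ
λ = hc/(KE_max + φ)

Required photon energy:
E_photon = KE_max + φ = 1.37 + 2.51 = 3.88 eV

Required wavelength:
λ = hc/E_photon = (6.626×10⁻³⁴)(3×10⁸) / (3.88 × 1.602×10⁻¹⁹)
λ = 319.55 nm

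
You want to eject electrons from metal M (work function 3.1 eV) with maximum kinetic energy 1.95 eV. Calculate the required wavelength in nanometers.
245.51 nm

From Einstein's equation: KE_max = hc/λ - φ

Rearranging for λ:
hc/λ = KE_max + φ
λ = hc/(KE_max + φ)

Required photon energy:
E_photon = KE_max + φ = 1.95 + 3.1 = 5.05 eV

Required wavelength:
λ = hc/E_photon = (6.626×10⁻³⁴)(3×10⁸) / (5.05 × 1.602×10⁻¹⁹)
λ = 245.51 nm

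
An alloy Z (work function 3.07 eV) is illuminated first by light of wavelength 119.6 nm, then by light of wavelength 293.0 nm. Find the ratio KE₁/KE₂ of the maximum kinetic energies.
6.2818

Using Einstein's equation: KE_max = hc/λ - φ

For λ₁ = 119.6 nm:
E₁ = hc/λ₁ = 10.3666 eV
KE₁ = E₁ - φ = 10.3666 - 3.07 = 7.2966 eV

For λ₂ = 293.0 nm:
E₂ = hc/λ₂ = 4.2315 eV
KE₂ = E₂ - φ = 4.2315 - 3.07 = 1.1615 eV

Ratio: KE₁/KE₂ = 7.2966/1.1615 = 6.2818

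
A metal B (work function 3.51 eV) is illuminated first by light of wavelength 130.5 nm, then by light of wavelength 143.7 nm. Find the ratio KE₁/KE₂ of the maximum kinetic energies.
1.1705

Using Einstein's equation: KE_max = hc/λ - φ

For λ₁ = 130.5 nm:
E₁ = hc/λ₁ = 9.5007 eV
KE₁ = E₁ - φ = 9.5007 - 3.51 = 5.9907 eV

For λ₂ = 143.7 nm:
E₂ = hc/λ₂ = 8.6280 eV
KE₂ = E₂ - φ = 8.6280 - 3.51 = 5.1180 eV

Ratio: KE₁/KE₂ = 5.9907/5.1180 = 1.1705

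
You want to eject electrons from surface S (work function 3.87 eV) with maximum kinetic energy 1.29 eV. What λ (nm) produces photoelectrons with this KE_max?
240.28 nm

From Einstein's equation: KE_max = hc/λ - φ

Rearranging for λ:
hc/λ = KE_max + φ
λ = hc/(KE_max + φ)

Required photon energy:
E_photon = KE_max + φ = 1.29 + 3.87 = 5.16 eV

Required wavelength:
λ = hc/E_photon = (6.626×10⁻³⁴)(3×10⁸) / (5.16 × 1.602×10⁻¹⁹)
λ = 240.28 nm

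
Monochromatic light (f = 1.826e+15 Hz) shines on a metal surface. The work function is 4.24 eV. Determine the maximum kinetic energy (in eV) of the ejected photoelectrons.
3.3117 eV

Using Einstein's photoelectric equation: KE_max = hf - φ

First, calculate the photon energy:
E_photon = hf = (6.626×10⁻³⁴ J·s)(1.826e+15 Hz)
E_photon = 7.5517 eV

Then, the maximum kinetic energy:
KE_max = E_photon - φ = 7.5517 eV - 4.24 eV = 3.3117 eV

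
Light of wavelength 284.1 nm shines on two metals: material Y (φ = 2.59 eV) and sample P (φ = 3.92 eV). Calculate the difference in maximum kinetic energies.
1.3300 eV

Using KE_max = hc/λ - φ for each metal:

Photon energy: E = hc/λ = 4.3641 eV

For material Y (φ₁ = 2.59 eV):
KE₁ = E - φ₁ = 4.3641 - 2.59 = 1.7741 eV

For sample P (φ₂ = 3.92 eV):
KE₂ = E - φ₂ = 4.3641 - 3.92 = 0.4441 eV

Difference:
ΔKE = KE₁ - KE₂ = 1.7741 - 0.4441 = 1.3300 eV

Note: The difference equals the difference in work functions: 3.92 - 2.59 = 1.33 eV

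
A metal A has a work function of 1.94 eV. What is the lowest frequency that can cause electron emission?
4.6909e+14 Hz

The threshold frequency is when the photon energy equals the work function:
hf₀ = φ

Solving for f₀:
f₀ = φ/h = (1.94 eV × 1.602×10⁻¹⁹ J/eV) / (6.626×10⁻³⁴ J·s)
f₀ = 4.6909e+14 Hz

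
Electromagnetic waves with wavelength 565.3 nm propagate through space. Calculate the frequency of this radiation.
5.3032e+14 Hz

Using the wave equation: c = fλ

Solving for frequency:
f = c/λ = (3×10⁸ m/s) / (565.3×10⁻⁹ m)
f = 5.3032e+14 Hz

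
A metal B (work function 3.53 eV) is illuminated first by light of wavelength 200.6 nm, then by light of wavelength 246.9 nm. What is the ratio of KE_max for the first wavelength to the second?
1.7770

Using Einstein's equation: KE_max = hc/λ - φ

For λ₁ = 200.6 nm:
E₁ = hc/λ₁ = 6.1807 eV
KE₁ = E₁ - φ = 6.1807 - 3.53 = 2.6507 eV

For λ₂ = 246.9 nm:
E₂ = hc/λ₂ = 5.0216 eV
KE₂ = E₂ - φ = 5.0216 - 3.53 = 1.4916 eV

Ratio: KE₁/KE₂ = 2.6507/1.4916 = 1.7770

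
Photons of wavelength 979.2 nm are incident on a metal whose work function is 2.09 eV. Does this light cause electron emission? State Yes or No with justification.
No

For photoemission, the photon energy must exceed the work function.

Photon energy: E = hc/λ = 1.2662 eV
Work function: φ = 2.09 eV

Since E_photon (1.2662 eV) < φ (2.09 eV), photoemission will NOT occur.
The threshold wavelength is λ₀ = hc/φ = 593.2 nm.
Since 979.2 nm > 593.2 nm, the photons lack sufficient energy.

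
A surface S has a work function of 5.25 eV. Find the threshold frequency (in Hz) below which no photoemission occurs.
1.2694e+15 Hz

The threshold frequency is when the photon energy equals the work function:
hf₀ = φ

Solving for f₀:
f₀ = φ/h = (5.25 eV × 1.602×10⁻¹⁹ J/eV) / (6.626×10⁻³⁴ J·s)
f₀ = 1.2694e+15 Hz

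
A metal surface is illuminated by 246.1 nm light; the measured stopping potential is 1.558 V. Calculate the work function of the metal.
3.48 eV

The stopping potential gives the maximum kinetic energy: KE_max = eV_s = 1.558 eV

From Einstein's photoelectric equation: KE_max = hc/λ - φ
Rearranging: φ = hc/λ - KE_max

Calculate photon energy:
E_photon = hc/λ = (6.626×10⁻³⁴ J·s)(3×10⁸ m/s) / (246.1×10⁻⁹ m) = 5.0380 eV

Therefore:
φ = 5.0380 - 1.558 = 3.48 eV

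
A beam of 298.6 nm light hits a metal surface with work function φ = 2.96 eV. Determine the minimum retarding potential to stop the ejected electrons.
1.1922 V

The stopping potential V_s satisfies: eV_s = KE_max

First, find KE_max using Einstein's equation:
E_photon = hc/λ = 4.1522 eV
KE_max = E_photon - φ = 4.1522 - 2.96 = 1.1922 eV

Since eV_s = KE_max:
V_s = KE_max/e = 1.1922 V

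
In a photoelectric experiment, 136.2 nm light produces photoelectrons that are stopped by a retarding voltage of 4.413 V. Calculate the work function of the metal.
4.69 eV

The stopping potential gives the maximum kinetic energy: KE_max = eV_s = 4.413 eV

From Einstein's photoelectric equation: KE_max = hc/λ - φ
Rearranging: φ = hc/λ - KE_max

Calculate photon energy:
E_photon = hc/λ = (6.626×10⁻³⁴ J·s)(3×10⁸ m/s) / (136.2×10⁻⁹ m) = 9.1031 eV

Therefore:
φ = 9.1031 - 4.413 = 4.69 eV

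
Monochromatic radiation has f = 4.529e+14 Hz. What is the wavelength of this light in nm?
661.94 nm

Using the wave equation: c = fλ

Solving for wavelength:
λ = c/f = (3×10⁸ m/s) / (4.529e+14 Hz)
λ = 661.94 nm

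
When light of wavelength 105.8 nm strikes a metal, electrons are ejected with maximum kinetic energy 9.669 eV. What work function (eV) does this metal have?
2.05 eV

From Einstein's photoelectric equation: KE_max = hf - φ = hc/λ - φ

Rearranging for φ:
φ = hc/λ - KE_max

Calculate photon energy:
E_photon = hc/λ = 11.7187 eV

Therefore:
φ = 11.7187 - 9.669 = 2.05 eV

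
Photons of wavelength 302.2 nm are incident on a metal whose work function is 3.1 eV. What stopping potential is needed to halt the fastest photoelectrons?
1.0027 V

The stopping potential V_s satisfies: eV_s = KE_max

First, find KE_max using Einstein's equation:
E_photon = hc/λ = 4.1027 eV
KE_max = E_photon - φ = 4.1027 - 3.1 = 1.0027 eV

Since eV_s = KE_max:
V_s = KE_max/e = 1.0027 V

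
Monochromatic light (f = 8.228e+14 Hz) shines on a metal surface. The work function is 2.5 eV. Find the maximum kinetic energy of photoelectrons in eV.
0.9028 eV

Using Einstein's photoelectric equation: KE_max = hf - φ

First, calculate the photon energy:
E_photon = hf = (6.626×10⁻³⁴ J·s)(8.228e+14 Hz)
E_photon = 3.4028 eV

Then, the maximum kinetic energy:
KE_max = E_photon - φ = 3.4028 eV - 2.5 eV = 0.9028 eV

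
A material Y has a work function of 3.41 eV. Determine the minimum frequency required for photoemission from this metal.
8.2453e+14 Hz

The threshold frequency is when the photon energy equals the work function:
hf₀ = φ

Solving for f₀:
f₀ = φ/h = (3.41 eV × 1.602×10⁻¹⁹ J/eV) / (6.626×10⁻³⁴ J·s)
f₀ = 8.2453e+14 Hz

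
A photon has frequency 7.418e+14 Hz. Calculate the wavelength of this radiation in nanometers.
404.14 nm

Using the wave equation: c = fλ

Solving for wavelength:
λ = c/f = (3×10⁸ m/s) / (7.418e+14 Hz)
λ = 404.14 nm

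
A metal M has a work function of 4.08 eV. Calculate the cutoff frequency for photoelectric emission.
9.8654e+14 Hz

The threshold frequency is when the photon energy equals the work function:
hf₀ = φ

Solving for f₀:
f₀ = φ/h = (4.08 eV × 1.602×10⁻¹⁹ J/eV) / (6.626×10⁻³⁴ J·s)
f₀ = 9.8654e+14 Hz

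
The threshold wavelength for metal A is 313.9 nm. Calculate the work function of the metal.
3.95 eV

At the threshold wavelength, photon energy equals work function:
φ = hc/λ₀

Calculating:
φ = (6.626×10⁻³⁴ J·s)(3×10⁸ m/s) / (313.9×10⁻⁹ m)
φ = 3.95 eV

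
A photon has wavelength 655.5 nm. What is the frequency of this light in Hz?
4.5735e+14 Hz

Using the wave equation: c = fλ

Solving for frequency:
f = c/λ = (3×10⁸ m/s) / (655.5×10⁻⁹ m)
f = 4.5735e+14 Hz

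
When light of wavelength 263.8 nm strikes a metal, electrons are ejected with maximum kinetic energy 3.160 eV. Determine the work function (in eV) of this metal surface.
1.54 eV

From Einstein's photoelectric equation: KE_max = hf - φ = hc/λ - φ

Rearranging for φ:
φ = hc/λ - KE_max

Calculate photon energy:
E_photon = hc/λ = 4.6999 eV

Therefore:
φ = 4.6999 - 3.160 = 1.54 eV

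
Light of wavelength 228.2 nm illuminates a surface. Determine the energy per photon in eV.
5.4331 eV

Using E = hf = hc/λ:

E = hc/λ = (6.626×10⁻³⁴ J·s)(3×10⁸ m/s) / (228.2×10⁻⁹ m)
E = 5.4331 eV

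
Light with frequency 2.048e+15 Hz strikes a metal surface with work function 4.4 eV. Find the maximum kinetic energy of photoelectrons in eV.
4.0698 eV

Using Einstein's photoelectric equation: KE_max = hf - φ

First, calculate the photon energy:
E_photon = hf = (6.626×10⁻³⁴ J·s)(2.048e+15 Hz)
E_photon = 8.4698 eV

Then, the maximum kinetic energy:
KE_max = E_photon - φ = 8.4698 eV - 4.4 eV = 4.0698 eV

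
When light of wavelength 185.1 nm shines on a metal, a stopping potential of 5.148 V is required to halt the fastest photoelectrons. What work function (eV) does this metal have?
1.55 eV

The stopping potential gives the maximum kinetic energy: KE_max = eV_s = 5.148 eV

From Einstein's photoelectric equation: KE_max = hc/λ - φ
Rearranging: φ = hc/λ - KE_max

Calculate photon energy:
E_photon = hc/λ = (6.626×10⁻³⁴ J·s)(3×10⁸ m/s) / (185.1×10⁻⁹ m) = 6.6982 eV

Therefore:
φ = 6.6982 - 5.148 = 1.55 eV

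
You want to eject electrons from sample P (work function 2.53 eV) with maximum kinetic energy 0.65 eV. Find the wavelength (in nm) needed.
389.89 nm

From Einstein's equation: KE_max = hc/λ - φ

Rearranging for λ:
hc/λ = KE_max + φ
λ = hc/(KE_max + φ)

Required photon energy:
E_photon = KE_max + φ = 0.65 + 2.53 = 3.18 eV

Required wavelength:
λ = hc/E_photon = (6.626×10⁻³⁴)(3×10⁸) / (3.18 × 1.602×10⁻¹⁹)
λ = 389.89 nm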